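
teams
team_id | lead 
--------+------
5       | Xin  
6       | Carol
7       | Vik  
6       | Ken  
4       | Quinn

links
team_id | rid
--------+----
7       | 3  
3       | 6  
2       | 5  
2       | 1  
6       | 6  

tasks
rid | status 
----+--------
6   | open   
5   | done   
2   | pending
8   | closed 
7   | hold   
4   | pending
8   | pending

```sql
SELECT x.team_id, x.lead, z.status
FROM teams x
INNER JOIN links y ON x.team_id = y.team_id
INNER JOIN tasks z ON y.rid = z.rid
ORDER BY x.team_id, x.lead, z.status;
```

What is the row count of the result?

2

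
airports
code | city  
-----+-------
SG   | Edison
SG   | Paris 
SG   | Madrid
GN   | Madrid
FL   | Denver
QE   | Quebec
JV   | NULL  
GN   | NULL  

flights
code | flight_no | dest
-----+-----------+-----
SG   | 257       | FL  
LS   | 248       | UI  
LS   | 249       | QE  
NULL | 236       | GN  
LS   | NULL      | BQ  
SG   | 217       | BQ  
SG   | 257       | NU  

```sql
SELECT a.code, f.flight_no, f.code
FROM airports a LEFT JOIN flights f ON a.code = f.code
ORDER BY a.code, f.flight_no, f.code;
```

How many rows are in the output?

14

LEFT JOIN keeps every row from `airports`; unmatched rows get NULL for `flights`'s columns.
Matching on a.code = f.code. A NULL in a compared column never satisfies the condition.
- a (code=SG) pairs with 3 row(s) of f.
- a (code=SG) pairs with 3 row(s) of f.
- a (code=SG) pairs with 3 row(s) of f.
- a (code=GN) has no partner → padded with NULL.
- a (code=FL) has no partner → padded with NULL.
- a (code=QE) has no partner → padded with NULL.
- a (code=JV) has no partner → padded with NULL.
- a (code=GN) has no partner → padded with NULL.
Total: 9 matched + 5 padded = 14 rows.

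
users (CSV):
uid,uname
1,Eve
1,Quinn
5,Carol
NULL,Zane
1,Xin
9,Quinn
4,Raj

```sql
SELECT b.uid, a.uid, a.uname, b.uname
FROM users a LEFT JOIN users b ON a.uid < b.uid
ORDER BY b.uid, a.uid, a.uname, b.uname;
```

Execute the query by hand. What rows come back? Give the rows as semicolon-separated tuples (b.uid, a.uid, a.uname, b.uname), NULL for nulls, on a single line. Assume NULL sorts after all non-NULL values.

(4, 1, Eve, Raj); (4, 1, Quinn, Raj); (4, 1, Xin, Raj); (5, 1, Eve, Carol); (5, 1, Quinn, Carol); (5, 1, Xin, Carol); (5, 4, Raj, Carol); (9, 1, Eve, Quinn); (9, 1, Quinn, Quinn); (9, 1, Xin, Quinn); (9, 4, Raj, Quinn); (9, 5, Carol, Quinn); (NULL, 9, Quinn, NULL); (NULL, NULL, Zane, NULL)

LEFT JOIN keeps every row from `users a`; unmatched rows get NULL for `users b`'s columns.
Matching on a.uid < b.uid. A NULL in a compared column never satisfies the condition.
- a (uid=1) pairs with 3 row(s) of b.
- a (uid=1) pairs with 3 row(s) of b.
- a (uid=5) pairs with 1 row(s) of b.
- a (uid=NULL) has no partner → padded with NULL.
- a (uid=1) pairs with 3 row(s) of b.
- a (uid=9) has no partner → padded with NULL.
- a (uid=4) pairs with 2 row(s) of b.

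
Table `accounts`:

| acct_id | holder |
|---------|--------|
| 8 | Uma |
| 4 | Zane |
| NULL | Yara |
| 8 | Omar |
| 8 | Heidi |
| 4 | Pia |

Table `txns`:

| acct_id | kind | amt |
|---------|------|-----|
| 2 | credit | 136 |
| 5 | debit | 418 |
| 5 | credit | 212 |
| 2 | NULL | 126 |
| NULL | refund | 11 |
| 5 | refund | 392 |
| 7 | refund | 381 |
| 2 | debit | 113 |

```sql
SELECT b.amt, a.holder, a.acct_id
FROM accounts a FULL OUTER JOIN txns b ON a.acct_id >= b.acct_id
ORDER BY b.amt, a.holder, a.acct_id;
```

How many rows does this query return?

29

FULL OUTER JOIN keeps every row from both sides; unmatched rows get NULL for the other side's columns.
Matching on a.acct_id >= b.acct_id. A NULL in a compared column never satisfies the condition.
- acct_id=8: 7 matching b row(s), so 7 row(s) emitted.
- acct_id=4: 3 matching b row(s), so 3 row(s) emitted.
- acct_id=NULL: no b row matches, row kept with b columns NULL.
- acct_id=8: 7 matching b row(s), so 7 row(s) emitted.
- acct_id=8: 7 matching b row(s), so 7 row(s) emitted.
- acct_id=4: 3 matching b row(s), so 3 row(s) emitted.
- 1 b row(s) had no a match → kept, a columns NULL.
Total: 27 matched + 2 padded = 29 rows.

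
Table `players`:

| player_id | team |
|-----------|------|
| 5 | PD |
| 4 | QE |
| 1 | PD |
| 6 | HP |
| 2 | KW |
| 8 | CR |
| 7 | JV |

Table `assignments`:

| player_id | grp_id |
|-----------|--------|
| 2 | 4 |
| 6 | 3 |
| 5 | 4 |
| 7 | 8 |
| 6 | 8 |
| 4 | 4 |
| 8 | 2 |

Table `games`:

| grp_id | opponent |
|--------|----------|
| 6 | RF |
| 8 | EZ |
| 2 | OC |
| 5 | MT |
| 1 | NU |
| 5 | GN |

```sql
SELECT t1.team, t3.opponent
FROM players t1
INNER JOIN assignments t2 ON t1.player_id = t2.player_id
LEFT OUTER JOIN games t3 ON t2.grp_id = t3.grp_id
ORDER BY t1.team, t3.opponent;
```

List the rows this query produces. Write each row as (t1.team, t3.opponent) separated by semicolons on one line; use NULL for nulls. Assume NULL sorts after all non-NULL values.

(CR, OC); (HP, EZ); (HP, NULL); (JV, EZ); (KW, NULL); (PD, NULL); (QE, NULL)

Evaluate left to right. First `players t1 INNER JOIN assignments t2` on player_id: 7 row(s).
Then LEFT JOIN `games t3` on grp_id: each of those 7 rows is kept; rows whose t2.grp_id has no match in t3 get NULL for t3's columns.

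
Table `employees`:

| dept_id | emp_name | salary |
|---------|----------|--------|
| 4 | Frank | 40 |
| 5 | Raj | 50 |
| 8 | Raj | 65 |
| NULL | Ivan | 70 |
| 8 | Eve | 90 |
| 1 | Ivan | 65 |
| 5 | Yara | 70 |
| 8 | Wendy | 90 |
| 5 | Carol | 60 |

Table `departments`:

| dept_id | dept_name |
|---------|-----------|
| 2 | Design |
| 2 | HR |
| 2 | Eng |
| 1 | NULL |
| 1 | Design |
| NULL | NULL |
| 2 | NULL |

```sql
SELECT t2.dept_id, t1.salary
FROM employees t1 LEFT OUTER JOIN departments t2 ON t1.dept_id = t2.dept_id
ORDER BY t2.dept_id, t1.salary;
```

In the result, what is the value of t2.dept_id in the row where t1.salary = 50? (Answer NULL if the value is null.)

NULL

LEFT JOIN keeps every row from `employees`; unmatched rows get NULL for `departments`'s columns.
Matching on t1.dept_id = t2.dept_id. A NULL in a compared column never satisfies the condition.
Matched pairs: 2; unmatched t1 rows kept: 8.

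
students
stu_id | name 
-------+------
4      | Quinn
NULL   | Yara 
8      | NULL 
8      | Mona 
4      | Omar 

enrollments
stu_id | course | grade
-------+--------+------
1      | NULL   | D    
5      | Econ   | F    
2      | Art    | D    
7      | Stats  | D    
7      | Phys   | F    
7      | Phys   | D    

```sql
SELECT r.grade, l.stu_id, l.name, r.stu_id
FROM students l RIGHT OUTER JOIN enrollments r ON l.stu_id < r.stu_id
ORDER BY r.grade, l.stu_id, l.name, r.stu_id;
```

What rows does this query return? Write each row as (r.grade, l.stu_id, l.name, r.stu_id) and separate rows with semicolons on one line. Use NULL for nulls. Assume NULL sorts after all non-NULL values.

(D, 4, Omar, 7); (D, 4, Omar, 7); (D, 4, Quinn, 7); (D, 4, Quinn, 7); (D, NULL, NULL, 1); (D, NULL, NULL, 2); (F, 4, Omar, 5); (F, 4, Omar, 7); (F, 4, Quinn, 5); (F, 4, Quinn, 7)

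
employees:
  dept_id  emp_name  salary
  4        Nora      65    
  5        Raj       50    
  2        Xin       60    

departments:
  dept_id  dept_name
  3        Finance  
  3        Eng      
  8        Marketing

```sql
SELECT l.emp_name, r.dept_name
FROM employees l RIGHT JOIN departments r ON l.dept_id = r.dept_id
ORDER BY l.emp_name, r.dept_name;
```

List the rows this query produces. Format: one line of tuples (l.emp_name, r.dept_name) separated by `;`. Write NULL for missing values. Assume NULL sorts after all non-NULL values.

(NULL, Eng); (NULL, Finance); (NULL, Marketing)

RIGHT JOIN keeps every row from `departments`; unmatched rows get NULL for `employees`'s columns.
Matching on l.dept_id = r.dept_id.
Matched pairs: 0; unmatched r rows kept: 3.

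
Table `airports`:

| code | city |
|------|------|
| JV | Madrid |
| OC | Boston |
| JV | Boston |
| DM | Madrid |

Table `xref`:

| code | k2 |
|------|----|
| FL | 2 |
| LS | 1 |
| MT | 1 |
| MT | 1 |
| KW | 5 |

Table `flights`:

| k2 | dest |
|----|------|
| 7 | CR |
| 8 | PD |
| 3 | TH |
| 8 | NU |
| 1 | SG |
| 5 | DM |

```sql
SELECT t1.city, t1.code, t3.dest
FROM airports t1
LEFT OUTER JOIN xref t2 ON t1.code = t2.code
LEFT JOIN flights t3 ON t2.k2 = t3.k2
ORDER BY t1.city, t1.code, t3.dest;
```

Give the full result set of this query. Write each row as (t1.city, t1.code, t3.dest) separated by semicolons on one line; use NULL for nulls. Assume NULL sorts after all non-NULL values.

(Boston, JV, NULL); (Boston, OC, NULL); (Madrid, DM, NULL); (Madrid, JV, NULL)

Joins associate left-to-right: airports LEFT JOIN xref on code gives 4 intermediate row(s).
Then LEFT JOIN `flights t3` on k2: each of those 4 rows is kept; rows whose t2.k2 has no match in t3 get NULL for t3's columns.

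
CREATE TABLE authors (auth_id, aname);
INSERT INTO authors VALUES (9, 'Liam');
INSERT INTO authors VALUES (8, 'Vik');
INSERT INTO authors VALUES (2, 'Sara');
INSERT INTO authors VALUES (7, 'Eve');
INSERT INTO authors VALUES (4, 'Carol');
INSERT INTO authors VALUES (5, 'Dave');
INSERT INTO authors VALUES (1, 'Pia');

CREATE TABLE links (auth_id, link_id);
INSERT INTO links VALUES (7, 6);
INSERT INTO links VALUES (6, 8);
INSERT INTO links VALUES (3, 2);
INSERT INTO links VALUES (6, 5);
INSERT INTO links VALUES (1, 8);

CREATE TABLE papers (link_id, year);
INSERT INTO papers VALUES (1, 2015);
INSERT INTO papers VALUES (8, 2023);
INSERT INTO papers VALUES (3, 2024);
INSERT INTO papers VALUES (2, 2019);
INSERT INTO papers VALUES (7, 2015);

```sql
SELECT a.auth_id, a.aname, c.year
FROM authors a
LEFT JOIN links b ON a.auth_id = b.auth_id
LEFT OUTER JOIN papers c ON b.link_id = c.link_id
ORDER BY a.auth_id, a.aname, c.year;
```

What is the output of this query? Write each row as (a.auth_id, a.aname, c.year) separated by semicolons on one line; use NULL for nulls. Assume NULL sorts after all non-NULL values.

(1, Pia, 2023); (2, Sara, NULL); (4, Carol, NULL); (5, Dave, NULL); (7, Eve, NULL); (8, Vik, NULL); (9, Liam, NULL)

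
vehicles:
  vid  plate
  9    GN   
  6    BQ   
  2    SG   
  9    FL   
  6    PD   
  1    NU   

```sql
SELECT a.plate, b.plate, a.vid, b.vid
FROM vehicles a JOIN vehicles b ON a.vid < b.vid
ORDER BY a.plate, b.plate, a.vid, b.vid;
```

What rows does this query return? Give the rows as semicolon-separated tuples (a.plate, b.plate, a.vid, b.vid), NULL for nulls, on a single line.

(BQ, FL, 6, 9); (BQ, GN, 6, 9); (NU, BQ, 1, 6); (NU, FL, 1, 9); (NU, GN, 1, 9); (NU, PD, 1, 6); (NU, SG, 1, 2); (PD, FL, 6, 9); (PD, GN, 6, 9); (SG, BQ, 2, 6); (SG, FL, 2, 9); (SG, GN, 2, 9); (SG, PD, 2, 6)

INNER JOIN keeps only pairs where the ON condition holds.
Matching on a.vid < b.vid.
- a row (vid=9): no match → dropped.
- a row (vid=6): matches 2 b row(s) → 2 output row(s).
- a row (vid=2): matches 4 b row(s) → 4 output row(s).
- a row (vid=9): no match → dropped.
- a row (vid=6): matches 2 b row(s) → 2 output row(s).
- a row (vid=1): matches 5 b row(s) → 5 output row(s).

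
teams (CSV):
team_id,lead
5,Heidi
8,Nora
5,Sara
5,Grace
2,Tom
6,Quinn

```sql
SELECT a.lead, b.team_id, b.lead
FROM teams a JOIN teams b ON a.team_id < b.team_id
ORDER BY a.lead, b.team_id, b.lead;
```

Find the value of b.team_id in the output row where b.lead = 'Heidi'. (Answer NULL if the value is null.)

5

INNER JOIN keeps only pairs where the ON condition holds.
Matching on a.team_id < b.team_id.
Matched pairs: 12.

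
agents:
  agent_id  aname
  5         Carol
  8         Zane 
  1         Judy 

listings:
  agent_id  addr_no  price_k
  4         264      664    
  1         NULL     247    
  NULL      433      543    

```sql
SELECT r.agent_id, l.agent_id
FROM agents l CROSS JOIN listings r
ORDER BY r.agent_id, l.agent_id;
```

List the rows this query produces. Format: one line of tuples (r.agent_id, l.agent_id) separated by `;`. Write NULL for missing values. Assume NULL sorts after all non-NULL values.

CROSS JOIN pairs every row of `agents` with every row of `listings`: 3 × 3 = 9 rows.
After projecting and ordering:
r.agent_id | l.agent_id
1 | 1
1 | 5
1 | 8
4 | 1
4 | 5
4 | 8
NULL | 1
NULL | 5
NULL | 8

(1, 1); (1, 5); (1, 8); (4, 1); (4, 5); (4, 8); (NULL, 1); (NULL, 5); (NULL, 8)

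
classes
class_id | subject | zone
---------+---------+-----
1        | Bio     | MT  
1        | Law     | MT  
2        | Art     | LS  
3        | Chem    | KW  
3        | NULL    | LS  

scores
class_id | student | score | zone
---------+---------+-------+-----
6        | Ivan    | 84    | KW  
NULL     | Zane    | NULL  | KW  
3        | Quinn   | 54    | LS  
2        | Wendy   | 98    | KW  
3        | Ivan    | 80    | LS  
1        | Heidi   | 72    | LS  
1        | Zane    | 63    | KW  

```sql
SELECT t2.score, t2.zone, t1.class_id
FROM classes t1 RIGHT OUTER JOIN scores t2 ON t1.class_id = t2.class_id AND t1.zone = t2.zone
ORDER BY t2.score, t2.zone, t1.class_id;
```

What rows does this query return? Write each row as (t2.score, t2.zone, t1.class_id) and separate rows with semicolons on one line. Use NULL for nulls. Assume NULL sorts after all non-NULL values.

RIGHT JOIN keeps every row from `scores`; unmatched rows get NULL for `classes`'s columns.
Matching on t1.class_id = t2.class_id AND t1.zone = t2.zone. A NULL in a compared column never satisfies the condition.
Matched pairs: 2; unmatched t2 rows kept: 5.

(54, LS, 3); (63, KW, NULL); (72, LS, NULL); (80, LS, 3); (84, KW, NULL); (98, KW, NULL); (NULL, KW, NULL)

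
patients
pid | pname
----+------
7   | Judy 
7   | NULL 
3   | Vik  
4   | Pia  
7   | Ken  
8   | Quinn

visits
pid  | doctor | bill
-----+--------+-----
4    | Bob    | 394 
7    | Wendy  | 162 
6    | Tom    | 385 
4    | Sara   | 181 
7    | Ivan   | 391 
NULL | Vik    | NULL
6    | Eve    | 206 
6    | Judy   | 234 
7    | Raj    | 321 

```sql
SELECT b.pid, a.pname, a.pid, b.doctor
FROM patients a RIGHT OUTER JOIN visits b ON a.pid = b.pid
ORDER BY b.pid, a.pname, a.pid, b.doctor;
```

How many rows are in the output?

RIGHT JOIN keeps every row from `visits`; unmatched rows get NULL for `patients`'s columns.
Matching on a.pid = b.pid. A NULL in a compared column never satisfies the condition.
- a (pid=7) pairs with 3 row(s) of b.
- a (pid=7) pairs with 3 row(s) of b.
- a (pid=3) has no partner in b.
- a (pid=4) pairs with 2 row(s) of b.
- a (pid=7) pairs with 3 row(s) of b.
- a (pid=8) has no partner in b.
- 4 row(s) from b found no a partner → padded with NULL.
Total: 11 matched + 4 padded = 15 rows.

15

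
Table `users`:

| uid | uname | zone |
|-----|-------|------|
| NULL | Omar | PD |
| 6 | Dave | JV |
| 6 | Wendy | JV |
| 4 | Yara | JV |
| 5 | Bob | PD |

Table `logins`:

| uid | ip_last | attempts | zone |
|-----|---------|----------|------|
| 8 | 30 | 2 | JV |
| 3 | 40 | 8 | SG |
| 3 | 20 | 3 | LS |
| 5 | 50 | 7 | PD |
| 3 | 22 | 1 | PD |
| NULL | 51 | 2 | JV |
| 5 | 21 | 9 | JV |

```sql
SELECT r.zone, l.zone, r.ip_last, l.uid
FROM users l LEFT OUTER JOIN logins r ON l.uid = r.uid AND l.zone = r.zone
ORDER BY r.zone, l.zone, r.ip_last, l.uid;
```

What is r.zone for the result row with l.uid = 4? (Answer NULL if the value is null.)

LEFT JOIN keeps every row from `users`; unmatched rows get NULL for `logins`'s columns.
Matching on l.uid = r.uid AND l.zone = r.zone. A NULL in a compared column never satisfies the condition.
- l row (uid=NULL, zone=PD): no match → kept, r columns NULL.
- l row (uid=6, zone=JV): no match → kept, r columns NULL.
- l row (uid=6, zone=JV): no match → kept, r columns NULL.
- l row (uid=4, zone=JV): no match → kept, r columns NULL.
- l row (uid=5, zone=PD): matches 1 r row(s) → 1 output row(s).

NULL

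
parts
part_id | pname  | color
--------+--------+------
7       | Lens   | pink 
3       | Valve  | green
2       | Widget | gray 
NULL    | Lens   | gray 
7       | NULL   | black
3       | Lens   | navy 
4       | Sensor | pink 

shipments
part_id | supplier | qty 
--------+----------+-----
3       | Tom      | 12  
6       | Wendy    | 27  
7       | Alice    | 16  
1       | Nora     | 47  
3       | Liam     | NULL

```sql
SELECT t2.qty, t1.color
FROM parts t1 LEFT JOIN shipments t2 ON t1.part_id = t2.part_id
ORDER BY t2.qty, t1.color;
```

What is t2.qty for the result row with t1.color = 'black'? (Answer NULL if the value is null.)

16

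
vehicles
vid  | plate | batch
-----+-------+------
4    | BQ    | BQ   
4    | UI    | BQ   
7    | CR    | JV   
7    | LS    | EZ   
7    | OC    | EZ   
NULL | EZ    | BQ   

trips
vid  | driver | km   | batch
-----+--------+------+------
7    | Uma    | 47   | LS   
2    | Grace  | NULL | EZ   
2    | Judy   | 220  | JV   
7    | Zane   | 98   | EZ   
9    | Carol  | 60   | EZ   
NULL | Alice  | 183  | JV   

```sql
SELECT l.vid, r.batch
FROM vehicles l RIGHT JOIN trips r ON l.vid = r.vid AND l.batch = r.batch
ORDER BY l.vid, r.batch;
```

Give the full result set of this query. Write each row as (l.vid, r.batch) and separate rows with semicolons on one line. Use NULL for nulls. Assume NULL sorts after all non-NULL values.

(7, EZ); (7, EZ); (NULL, EZ); (NULL, EZ); (NULL, JV); (NULL, JV); (NULL, LS)

RIGHT JOIN keeps every row from `trips`; unmatched rows get NULL for `vehicles`'s columns.
Matching on l.vid = r.vid AND l.batch = r.batch. A NULL in a compared column never satisfies the condition.
- l (vid=4, batch=BQ) has no partner in r.
- l (vid=4, batch=BQ) has no partner in r.
- l (vid=7, batch=JV) has no partner in r.
- l (vid=7, batch=EZ) pairs with 1 row(s) of r.
- l (vid=7, batch=EZ) pairs with 1 row(s) of r.
- l (vid=NULL, batch=BQ) has no partner in r.
- 5 row(s) from r found no l partner → padded with NULL.
After projecting and ordering:
l.vid | r.batch
7 | EZ
7 | EZ
NULL | EZ
NULL | EZ
NULL | JV
NULL | JV
NULL | LS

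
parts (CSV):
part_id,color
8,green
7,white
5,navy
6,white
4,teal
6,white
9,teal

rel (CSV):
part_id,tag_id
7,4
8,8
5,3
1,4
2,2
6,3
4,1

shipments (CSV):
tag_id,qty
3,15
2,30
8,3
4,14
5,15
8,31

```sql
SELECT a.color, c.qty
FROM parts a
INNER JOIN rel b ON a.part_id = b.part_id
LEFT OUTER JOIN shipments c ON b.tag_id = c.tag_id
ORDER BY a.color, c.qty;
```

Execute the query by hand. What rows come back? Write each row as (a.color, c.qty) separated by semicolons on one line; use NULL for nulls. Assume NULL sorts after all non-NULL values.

Evaluate left to right. First `parts a INNER JOIN rel b` on part_id: 6 row(s).
Then LEFT JOIN `shipments c` on tag_id: each of those 6 rows is kept; rows whose b.tag_id has no match in c get NULL for c's columns.

(green, 3); (green, 31); (navy, 15); (teal, NULL); (white, 14); (white, 15); (white, 15)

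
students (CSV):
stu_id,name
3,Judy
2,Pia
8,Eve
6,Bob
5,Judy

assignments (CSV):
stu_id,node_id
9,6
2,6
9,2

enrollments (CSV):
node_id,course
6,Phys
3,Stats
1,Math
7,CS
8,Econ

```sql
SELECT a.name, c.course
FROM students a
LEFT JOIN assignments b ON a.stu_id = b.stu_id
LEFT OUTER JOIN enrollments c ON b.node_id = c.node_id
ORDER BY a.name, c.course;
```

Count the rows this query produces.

5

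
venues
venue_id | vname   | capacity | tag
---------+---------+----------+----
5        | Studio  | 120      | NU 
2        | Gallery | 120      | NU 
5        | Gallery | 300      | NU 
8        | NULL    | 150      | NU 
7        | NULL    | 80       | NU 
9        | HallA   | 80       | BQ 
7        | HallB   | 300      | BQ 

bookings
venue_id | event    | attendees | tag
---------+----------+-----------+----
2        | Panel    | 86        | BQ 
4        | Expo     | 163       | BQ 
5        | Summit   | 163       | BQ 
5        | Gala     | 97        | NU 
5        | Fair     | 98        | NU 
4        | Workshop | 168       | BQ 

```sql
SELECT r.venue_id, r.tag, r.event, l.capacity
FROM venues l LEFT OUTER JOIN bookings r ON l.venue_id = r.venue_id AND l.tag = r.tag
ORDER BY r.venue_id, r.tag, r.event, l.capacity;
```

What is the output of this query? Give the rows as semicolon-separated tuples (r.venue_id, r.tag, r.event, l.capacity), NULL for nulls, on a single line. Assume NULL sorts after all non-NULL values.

LEFT JOIN keeps every row from `venues`; unmatched rows get NULL for `bookings`'s columns.
Matching on l.venue_id = r.venue_id AND l.tag = r.tag.
- l[0] venue_id=5, tag=NU → 2 match(es) in r → 2 row(s).
- l[1] venue_id=2, tag=NU → no match; kept with NULLs on the r side.
- l[2] venue_id=5, tag=NU → 2 match(es) in r → 2 row(s).
- l[3] venue_id=8, tag=NU → no match; kept with NULLs on the r side.
- l[4] venue_id=7, tag=NU → no match; kept with NULLs on the r side.
- l[5] venue_id=9, tag=BQ → no match; kept with NULLs on the r side.
- l[6] venue_id=7, tag=BQ → no match; kept with NULLs on the r side.
After projecting and ordering:
r.venue_id | r.tag | r.event | l.capacity
5 | NU | Fair | 120
5 | NU | Fair | 300
5 | NU | Gala | 120
5 | NU | Gala | 300
NULL | NULL | NULL | 80
NULL | NULL | NULL | 80
NULL | NULL | NULL | 120
NULL | NULL | NULL | 150
NULL | NULL | NULL | 300

(5, NU, Fair, 120); (5, NU, Fair, 300); (5, NU, Gala, 120); (5, NU, Gala, 300); (NULL, NULL, NULL, 80); (NULL, NULL, NULL, 80); (NULL, NULL, NULL, 120); (NULL, NULL, NULL, 150); (NULL, NULL, NULL, 300)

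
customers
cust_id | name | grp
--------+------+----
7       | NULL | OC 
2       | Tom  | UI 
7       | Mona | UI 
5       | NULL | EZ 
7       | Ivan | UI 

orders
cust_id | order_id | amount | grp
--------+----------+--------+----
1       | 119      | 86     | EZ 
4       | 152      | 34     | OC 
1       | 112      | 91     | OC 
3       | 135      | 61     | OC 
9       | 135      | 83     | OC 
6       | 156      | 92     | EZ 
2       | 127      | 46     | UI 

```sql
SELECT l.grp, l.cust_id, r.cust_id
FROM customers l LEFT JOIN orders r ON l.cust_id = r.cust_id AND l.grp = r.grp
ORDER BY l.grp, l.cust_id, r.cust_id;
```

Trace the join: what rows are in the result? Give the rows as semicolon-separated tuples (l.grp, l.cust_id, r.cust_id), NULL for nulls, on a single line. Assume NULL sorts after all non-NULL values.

(EZ, 5, NULL); (OC, 7, NULL); (UI, 2, 2); (UI, 7, NULL); (UI, 7, NULL)

LEFT JOIN keeps every row from `customers`; unmatched rows get NULL for `orders`'s columns.
Matching on l.cust_id = r.cust_id AND l.grp = r.grp.
- l[0] cust_id=7, grp=OC → no match; kept with NULLs on the r side.
- l[1] cust_id=2, grp=UI → 1 match(es) in r → 1 row(s).
- l[2] cust_id=7, grp=UI → no match; kept with NULLs on the r side.
- l[3] cust_id=5, grp=EZ → no match; kept with NULLs on the r side.
- l[4] cust_id=7, grp=UI → no match; kept with NULLs on the r side.
After projecting and ordering:
l.grp | l.cust_id | r.cust_id
EZ | 5 | NULL
OC | 7 | NULL
UI | 2 | 2
UI | 7 | NULL
UI | 7 | NULL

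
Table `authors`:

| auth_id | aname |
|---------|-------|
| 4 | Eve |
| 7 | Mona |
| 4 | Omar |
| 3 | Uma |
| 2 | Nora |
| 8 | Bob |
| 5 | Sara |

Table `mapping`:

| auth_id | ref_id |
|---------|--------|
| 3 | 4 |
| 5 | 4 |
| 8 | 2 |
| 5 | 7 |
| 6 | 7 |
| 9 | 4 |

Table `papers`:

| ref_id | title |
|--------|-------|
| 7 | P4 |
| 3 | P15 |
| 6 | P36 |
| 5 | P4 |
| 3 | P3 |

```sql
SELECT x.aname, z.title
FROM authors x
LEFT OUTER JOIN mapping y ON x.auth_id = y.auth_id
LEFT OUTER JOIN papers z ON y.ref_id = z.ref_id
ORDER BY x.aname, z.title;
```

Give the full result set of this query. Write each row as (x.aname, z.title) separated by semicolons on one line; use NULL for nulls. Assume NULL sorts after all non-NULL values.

(Bob, NULL); (Eve, NULL); (Mona, NULL); (Nora, NULL); (Omar, NULL); (Sara, P4); (Sara, NULL); (Uma, NULL)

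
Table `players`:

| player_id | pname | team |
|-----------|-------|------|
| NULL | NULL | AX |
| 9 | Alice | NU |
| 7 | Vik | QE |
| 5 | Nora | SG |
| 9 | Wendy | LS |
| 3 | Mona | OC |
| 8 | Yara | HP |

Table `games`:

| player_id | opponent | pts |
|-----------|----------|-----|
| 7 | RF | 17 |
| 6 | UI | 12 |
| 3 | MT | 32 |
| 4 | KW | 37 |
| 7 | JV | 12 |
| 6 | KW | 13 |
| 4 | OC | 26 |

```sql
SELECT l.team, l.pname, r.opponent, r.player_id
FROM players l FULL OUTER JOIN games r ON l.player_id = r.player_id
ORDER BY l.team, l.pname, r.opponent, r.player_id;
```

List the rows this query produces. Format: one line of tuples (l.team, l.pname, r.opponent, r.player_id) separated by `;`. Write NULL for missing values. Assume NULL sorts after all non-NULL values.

FULL OUTER JOIN keeps every row from both sides; unmatched rows get NULL for the other side's columns.
Matching on l.player_id = r.player_id. A NULL in a compared column never satisfies the condition.
- l[0] player_id=NULL → no match; kept with NULLs on the r side.
- l[1] player_id=9 → no match; kept with NULLs on the r side.
- l[2] player_id=7 → 2 match(es) in r → 2 row(s).
- l[3] player_id=5 → no match; kept with NULLs on the r side.
- l[4] player_id=9 → no match; kept with NULLs on the r side.
- l[5] player_id=3 → 1 match(es) in r → 1 row(s).
- l[6] player_id=8 → no match; kept with NULLs on the r side.
- 4 row(s) from r found no l partner → padded with NULL.

(AX, NULL, NULL, NULL); (HP, Yara, NULL, NULL); (LS, Wendy, NULL, NULL); (NU, Alice, NULL, NULL); (OC, Mona, MT, 3); (QE, Vik, JV, 7); (QE, Vik, RF, 7); (SG, Nora, NULL, NULL); (NULL, NULL, KW, 4); (NULL, NULL, KW, 6); (NULL, NULL, OC, 4); (NULL, NULL, UI, 6)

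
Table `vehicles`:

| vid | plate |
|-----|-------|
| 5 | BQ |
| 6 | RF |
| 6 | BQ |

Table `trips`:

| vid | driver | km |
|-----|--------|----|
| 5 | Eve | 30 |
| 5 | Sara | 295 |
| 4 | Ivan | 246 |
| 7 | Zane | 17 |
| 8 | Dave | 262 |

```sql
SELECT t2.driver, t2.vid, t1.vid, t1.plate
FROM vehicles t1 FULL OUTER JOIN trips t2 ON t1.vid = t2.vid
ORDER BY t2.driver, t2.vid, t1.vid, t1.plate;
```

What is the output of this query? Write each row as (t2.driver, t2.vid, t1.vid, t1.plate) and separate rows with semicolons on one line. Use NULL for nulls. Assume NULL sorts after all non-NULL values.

(Dave, 8, NULL, NULL); (Eve, 5, 5, BQ); (Ivan, 4, NULL, NULL); (Sara, 5, 5, BQ); (Zane, 7, NULL, NULL); (NULL, NULL, 6, BQ); (NULL, NULL, 6, RF)

FULL OUTER JOIN keeps every row from both sides; unmatched rows get NULL for the other side's columns.
Matching on t1.vid = t2.vid.
Matched pairs: 2; unmatched t1 rows kept: 2; unmatched t2 rows kept: 3.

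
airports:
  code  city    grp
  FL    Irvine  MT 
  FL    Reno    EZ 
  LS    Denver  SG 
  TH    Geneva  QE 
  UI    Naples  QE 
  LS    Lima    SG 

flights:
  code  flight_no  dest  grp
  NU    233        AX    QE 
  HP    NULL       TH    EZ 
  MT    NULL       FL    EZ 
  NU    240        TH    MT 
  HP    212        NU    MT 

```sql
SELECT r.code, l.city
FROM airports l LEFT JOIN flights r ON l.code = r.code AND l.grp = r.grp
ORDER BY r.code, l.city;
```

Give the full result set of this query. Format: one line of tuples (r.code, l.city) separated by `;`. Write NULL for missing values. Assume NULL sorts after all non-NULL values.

(NULL, Denver); (NULL, Geneva); (NULL, Irvine); (NULL, Lima); (NULL, Naples); (NULL, Reno)

LEFT JOIN keeps every row from `airports`; unmatched rows get NULL for `flights`'s columns.
Matching on l.code = r.code AND l.grp = r.grp.
- l (code=FL, grp=MT) has no partner → padded with NULL.
- l (code=FL, grp=EZ) has no partner → padded with NULL.
- l (code=LS, grp=SG) has no partner → padded with NULL.
- l (code=TH, grp=QE) has no partner → padded with NULL.
- l (code=UI, grp=QE) has no partner → padded with NULL.
- l (code=LS, grp=SG) has no partner → padded with NULL.
After projecting and ordering:
r.code | l.city
NULL | Denver
NULL | Geneva
NULL | Irvine
NULL | Lima
NULL | Naples
NULL | Reno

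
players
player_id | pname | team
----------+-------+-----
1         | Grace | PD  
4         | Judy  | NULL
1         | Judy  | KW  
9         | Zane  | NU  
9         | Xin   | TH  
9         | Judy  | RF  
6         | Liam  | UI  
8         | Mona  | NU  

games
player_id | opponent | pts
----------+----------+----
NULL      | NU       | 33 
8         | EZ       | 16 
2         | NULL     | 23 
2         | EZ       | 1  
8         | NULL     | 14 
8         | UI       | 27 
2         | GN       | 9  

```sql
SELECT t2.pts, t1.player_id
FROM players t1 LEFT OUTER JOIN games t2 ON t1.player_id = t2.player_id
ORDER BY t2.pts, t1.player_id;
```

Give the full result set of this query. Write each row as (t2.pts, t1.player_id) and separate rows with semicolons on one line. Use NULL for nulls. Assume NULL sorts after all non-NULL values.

LEFT JOIN keeps every row from `players`; unmatched rows get NULL for `games`'s columns.
Matching on t1.player_id = t2.player_id. A NULL in a compared column never satisfies the condition.
Matched pairs: 3; unmatched t1 rows kept: 7.

(14, 8); (16, 8); (27, 8); (NULL, 1); (NULL, 1); (NULL, 4); (NULL, 6); (NULL, 9); (NULL, 9); (NULL, 9)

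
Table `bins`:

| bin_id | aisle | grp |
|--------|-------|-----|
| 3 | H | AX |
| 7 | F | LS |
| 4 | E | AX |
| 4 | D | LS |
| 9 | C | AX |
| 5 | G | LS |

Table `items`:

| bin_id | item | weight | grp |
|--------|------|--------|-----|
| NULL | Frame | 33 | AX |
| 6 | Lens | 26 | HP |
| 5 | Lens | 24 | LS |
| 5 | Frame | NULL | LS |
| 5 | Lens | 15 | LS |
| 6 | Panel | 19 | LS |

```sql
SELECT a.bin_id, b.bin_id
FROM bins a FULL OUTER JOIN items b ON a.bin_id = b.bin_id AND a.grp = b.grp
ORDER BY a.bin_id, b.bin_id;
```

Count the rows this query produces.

11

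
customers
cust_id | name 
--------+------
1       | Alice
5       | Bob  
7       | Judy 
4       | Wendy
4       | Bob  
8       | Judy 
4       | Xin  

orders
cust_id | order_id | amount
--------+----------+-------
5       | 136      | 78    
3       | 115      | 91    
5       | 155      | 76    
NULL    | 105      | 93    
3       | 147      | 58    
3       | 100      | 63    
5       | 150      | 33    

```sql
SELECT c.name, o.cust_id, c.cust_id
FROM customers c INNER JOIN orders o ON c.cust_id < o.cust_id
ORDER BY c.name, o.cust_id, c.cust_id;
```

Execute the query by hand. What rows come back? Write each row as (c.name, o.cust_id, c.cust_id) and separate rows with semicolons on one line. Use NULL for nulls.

(Alice, 3, 1); (Alice, 3, 1); (Alice, 3, 1); (Alice, 5, 1); (Alice, 5, 1); (Alice, 5, 1); (Bob, 5, 4); (Bob, 5, 4); (Bob, 5, 4); (Wendy, 5, 4); (Wendy, 5, 4); (Wendy, 5, 4); (Xin, 5, 4); (Xin, 5, 4); (Xin, 5, 4)

INNER JOIN keeps only pairs where the ON condition holds.
Matching on c.cust_id < o.cust_id. A NULL in a compared column never satisfies the condition.
- c (cust_id=1) pairs with 6 row(s) of o.
- c (cust_id=5) has no partner → excluded.
- c (cust_id=7) has no partner → excluded.
- c (cust_id=4) pairs with 3 row(s) of o.
- c (cust_id=4) pairs with 3 row(s) of o.
- c (cust_id=8) has no partner → excluded.
- c (cust_id=4) pairs with 3 row(s) of o.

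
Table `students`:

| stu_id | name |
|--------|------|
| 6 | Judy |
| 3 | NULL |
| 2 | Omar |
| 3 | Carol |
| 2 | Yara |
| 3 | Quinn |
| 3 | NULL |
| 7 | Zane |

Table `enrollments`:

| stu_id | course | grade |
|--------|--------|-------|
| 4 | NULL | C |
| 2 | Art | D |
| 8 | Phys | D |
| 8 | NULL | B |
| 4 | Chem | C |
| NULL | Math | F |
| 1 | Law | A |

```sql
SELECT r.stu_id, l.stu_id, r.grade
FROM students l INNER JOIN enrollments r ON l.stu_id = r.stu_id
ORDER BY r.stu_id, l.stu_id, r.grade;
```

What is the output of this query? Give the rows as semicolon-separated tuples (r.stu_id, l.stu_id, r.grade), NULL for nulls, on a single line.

(2, 2, D); (2, 2, D)

INNER JOIN keeps only pairs where the ON condition holds.
Matching on l.stu_id = r.stu_id. A NULL in a compared column never satisfies the condition.
Matched pairs: 2.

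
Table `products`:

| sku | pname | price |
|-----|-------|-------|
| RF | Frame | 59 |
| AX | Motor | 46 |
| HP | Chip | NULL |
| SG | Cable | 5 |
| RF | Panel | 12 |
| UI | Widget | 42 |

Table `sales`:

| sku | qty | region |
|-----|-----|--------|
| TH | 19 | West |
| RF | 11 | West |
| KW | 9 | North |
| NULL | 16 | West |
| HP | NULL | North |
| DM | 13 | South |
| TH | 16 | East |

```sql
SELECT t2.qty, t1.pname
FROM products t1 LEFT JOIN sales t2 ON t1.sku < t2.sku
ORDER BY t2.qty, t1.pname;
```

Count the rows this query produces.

17

LEFT JOIN keeps every row from `products`; unmatched rows get NULL for `sales`'s columns.
Matching on t1.sku < t2.sku. A NULL in a compared column never satisfies the condition.
- t1 row (sku=RF): matches 2 t2 row(s) → 2 output row(s).
- t1 row (sku=AX): matches 6 t2 row(s) → 6 output row(s).
- t1 row (sku=HP): matches 4 t2 row(s) → 4 output row(s).
- t1 row (sku=SG): matches 2 t2 row(s) → 2 output row(s).
- t1 row (sku=RF): matches 2 t2 row(s) → 2 output row(s).
- t1 row (sku=UI): no match → kept, t2 columns NULL.
Total: 16 matched + 1 padded = 17 rows.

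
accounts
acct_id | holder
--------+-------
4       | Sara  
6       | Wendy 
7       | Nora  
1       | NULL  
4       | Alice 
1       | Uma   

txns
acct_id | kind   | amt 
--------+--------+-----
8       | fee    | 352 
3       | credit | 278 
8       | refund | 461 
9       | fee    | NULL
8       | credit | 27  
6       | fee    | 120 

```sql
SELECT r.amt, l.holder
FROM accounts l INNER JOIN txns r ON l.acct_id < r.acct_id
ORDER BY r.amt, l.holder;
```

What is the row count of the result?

INNER JOIN keeps only pairs where the ON condition holds.
Matching on l.acct_id < r.acct_id.
- l row (acct_id=4): matches 5 r row(s) → 5 output row(s).
- l row (acct_id=6): matches 4 r row(s) → 4 output row(s).
- l row (acct_id=7): matches 4 r row(s) → 4 output row(s).
- l row (acct_id=1): matches 6 r row(s) → 6 output row(s).
- l row (acct_id=4): matches 5 r row(s) → 5 output row(s).
- l row (acct_id=1): matches 6 r row(s) → 6 output row(s).
Total: 30 rows.

30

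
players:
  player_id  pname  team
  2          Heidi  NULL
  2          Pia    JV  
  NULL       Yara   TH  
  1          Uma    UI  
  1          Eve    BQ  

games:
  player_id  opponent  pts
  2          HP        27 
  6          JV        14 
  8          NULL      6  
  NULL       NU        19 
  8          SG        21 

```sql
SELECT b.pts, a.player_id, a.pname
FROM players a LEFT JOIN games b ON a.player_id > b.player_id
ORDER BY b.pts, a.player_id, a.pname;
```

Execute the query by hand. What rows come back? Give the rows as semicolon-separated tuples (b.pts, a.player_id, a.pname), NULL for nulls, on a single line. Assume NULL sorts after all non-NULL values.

(NULL, 1, Eve); (NULL, 1, Uma); (NULL, 2, Heidi); (NULL, 2, Pia); (NULL, NULL, Yara)

LEFT JOIN keeps every row from `players`; unmatched rows get NULL for `games`'s columns.
Matching on a.player_id > b.player_id. A NULL in a compared column never satisfies the condition.
- a row (player_id=2): no match → kept, b columns NULL.
- a row (player_id=2): no match → kept, b columns NULL.
- a row (player_id=NULL): no match → kept, b columns NULL.
- a row (player_id=1): no match → kept, b columns NULL.
- a row (player_id=1): no match → kept, b columns NULL.
After projecting and ordering:
b.pts | a.player_id | a.pname
NULL | 1 | Eve
NULL | 1 | Uma
NULL | 2 | Heidi
NULL | 2 | Pia
NULL | NULL | Yara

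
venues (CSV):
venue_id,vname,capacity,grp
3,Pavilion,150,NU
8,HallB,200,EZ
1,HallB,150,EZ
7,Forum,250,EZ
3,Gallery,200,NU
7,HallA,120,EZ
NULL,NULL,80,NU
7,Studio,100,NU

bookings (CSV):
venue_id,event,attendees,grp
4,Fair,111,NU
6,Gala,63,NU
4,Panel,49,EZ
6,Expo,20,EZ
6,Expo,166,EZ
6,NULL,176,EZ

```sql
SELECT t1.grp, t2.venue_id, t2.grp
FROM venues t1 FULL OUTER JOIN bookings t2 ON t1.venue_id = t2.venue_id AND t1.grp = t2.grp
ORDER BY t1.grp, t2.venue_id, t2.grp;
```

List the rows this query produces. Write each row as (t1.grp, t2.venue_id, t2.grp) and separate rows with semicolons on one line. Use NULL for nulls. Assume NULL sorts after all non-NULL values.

FULL OUTER JOIN keeps every row from both sides; unmatched rows get NULL for the other side's columns.
Matching on t1.venue_id = t2.venue_id AND t1.grp = t2.grp. A NULL in a compared column never satisfies the condition.
- venue_id=3, grp=NU: no t2 row matches, row kept with t2 columns NULL.
- venue_id=8, grp=EZ: no t2 row matches, row kept with t2 columns NULL.
- venue_id=1, grp=EZ: no t2 row matches, row kept with t2 columns NULL.
- venue_id=7, grp=EZ: no t2 row matches, row kept with t2 columns NULL.
- venue_id=3, grp=NU: no t2 row matches, row kept with t2 columns NULL.
- venue_id=7, grp=EZ: no t2 row matches, row kept with t2 columns NULL.
- venue_id=NULL, grp=NU: no t2 row matches, row kept with t2 columns NULL.
- venue_id=7, grp=NU: no t2 row matches, row kept with t2 columns NULL.
- 6 t2 row(s) had no t1 match → kept, t1 columns NULL.

(EZ, NULL, NULL); (EZ, NULL, NULL); (EZ, NULL, NULL); (EZ, NULL, NULL); (NU, NULL, NULL); (NU, NULL, NULL); (NU, NULL, NULL); (NU, NULL, NULL); (NULL, 4, EZ); (NULL, 4, NU); (NULL, 6, EZ); (NULL, 6, EZ); (NULL, 6, EZ); (NULL, 6, NU)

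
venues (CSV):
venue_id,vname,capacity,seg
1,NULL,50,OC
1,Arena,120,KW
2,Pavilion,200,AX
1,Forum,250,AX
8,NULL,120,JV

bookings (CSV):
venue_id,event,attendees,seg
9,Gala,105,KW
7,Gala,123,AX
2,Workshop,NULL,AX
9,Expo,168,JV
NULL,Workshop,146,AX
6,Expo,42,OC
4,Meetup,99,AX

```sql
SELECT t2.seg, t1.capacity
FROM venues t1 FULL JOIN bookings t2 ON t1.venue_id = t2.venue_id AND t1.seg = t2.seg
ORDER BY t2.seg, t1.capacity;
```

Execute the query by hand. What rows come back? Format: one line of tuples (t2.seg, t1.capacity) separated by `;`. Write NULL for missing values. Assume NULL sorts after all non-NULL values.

FULL OUTER JOIN keeps every row from both sides; unmatched rows get NULL for the other side's columns.
Matching on t1.venue_id = t2.venue_id AND t1.seg = t2.seg. A NULL in a compared column never satisfies the condition.
Matched pairs: 1; unmatched t1 rows kept: 4; unmatched t2 rows kept: 6.

(AX, 200); (AX, NULL); (AX, NULL); (AX, NULL); (JV, NULL); (KW, NULL); (OC, NULL); (NULL, 50); (NULL, 120); (NULL, 120); (NULL, 250)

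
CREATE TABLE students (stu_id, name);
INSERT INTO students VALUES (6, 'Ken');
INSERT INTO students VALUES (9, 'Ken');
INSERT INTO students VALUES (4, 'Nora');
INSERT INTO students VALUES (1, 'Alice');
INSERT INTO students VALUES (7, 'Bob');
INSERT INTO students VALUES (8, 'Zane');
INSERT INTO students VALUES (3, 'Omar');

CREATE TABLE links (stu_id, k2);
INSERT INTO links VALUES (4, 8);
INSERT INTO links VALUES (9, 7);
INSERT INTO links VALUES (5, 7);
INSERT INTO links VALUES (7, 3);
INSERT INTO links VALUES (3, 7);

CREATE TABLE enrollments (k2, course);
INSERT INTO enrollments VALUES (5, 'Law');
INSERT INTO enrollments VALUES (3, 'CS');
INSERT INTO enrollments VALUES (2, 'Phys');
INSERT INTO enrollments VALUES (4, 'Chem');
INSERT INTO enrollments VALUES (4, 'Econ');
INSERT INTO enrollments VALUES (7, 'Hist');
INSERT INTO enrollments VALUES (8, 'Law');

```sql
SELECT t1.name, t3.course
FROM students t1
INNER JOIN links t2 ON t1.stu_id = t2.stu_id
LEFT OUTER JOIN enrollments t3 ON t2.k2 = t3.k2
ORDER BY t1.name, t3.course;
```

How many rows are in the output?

Joins associate left-to-right: students INNER JOIN links on stu_id gives 4 intermediate row(s).
Then LEFT JOIN `enrollments t3` on k2: each of those 4 rows is kept; rows whose t2.k2 has no match in t3 get NULL for t3's columns.
Result: 4 row(s).

4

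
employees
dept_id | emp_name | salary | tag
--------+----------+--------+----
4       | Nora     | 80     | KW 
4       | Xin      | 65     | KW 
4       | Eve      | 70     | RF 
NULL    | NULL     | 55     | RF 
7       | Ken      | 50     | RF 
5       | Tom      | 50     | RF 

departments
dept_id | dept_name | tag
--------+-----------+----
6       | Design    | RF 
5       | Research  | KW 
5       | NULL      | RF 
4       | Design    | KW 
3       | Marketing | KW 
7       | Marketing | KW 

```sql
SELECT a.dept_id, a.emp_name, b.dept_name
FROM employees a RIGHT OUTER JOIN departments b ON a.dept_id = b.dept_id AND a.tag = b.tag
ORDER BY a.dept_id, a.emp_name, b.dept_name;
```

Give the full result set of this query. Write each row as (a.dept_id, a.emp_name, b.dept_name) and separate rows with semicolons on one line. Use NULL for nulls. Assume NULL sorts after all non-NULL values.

(4, Nora, Design); (4, Xin, Design); (5, Tom, NULL); (NULL, NULL, Design); (NULL, NULL, Marketing); (NULL, NULL, Marketing); (NULL, NULL, Research)

RIGHT JOIN keeps every row from `departments`; unmatched rows get NULL for `employees`'s columns.
Matching on a.dept_id = b.dept_id AND a.tag = b.tag. A NULL in a compared column never satisfies the condition.
- dept_id=4, tag=KW: 1 matching b row(s), so 1 row(s) emitted.
- dept_id=4, tag=KW: 1 matching b row(s), so 1 row(s) emitted.
- dept_id=4, tag=RF: no matching b row.
- dept_id=NULL, tag=RF: no matching b row.
- dept_id=7, tag=RF: no matching b row.
- dept_id=5, tag=RF: 1 matching b row(s), so 1 row(s) emitted.
- 4 b row(s) had no a match → kept, a columns NULL.
After projecting and ordering:
a.dept_id | a.emp_name | b.dept_name
4 | Nora | Design
4 | Xin | Design
5 | Tom | NULL
NULL | NULL | Design
NULL | NULL | Marketing
NULL | NULL | Marketing
NULL | NULL | Research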